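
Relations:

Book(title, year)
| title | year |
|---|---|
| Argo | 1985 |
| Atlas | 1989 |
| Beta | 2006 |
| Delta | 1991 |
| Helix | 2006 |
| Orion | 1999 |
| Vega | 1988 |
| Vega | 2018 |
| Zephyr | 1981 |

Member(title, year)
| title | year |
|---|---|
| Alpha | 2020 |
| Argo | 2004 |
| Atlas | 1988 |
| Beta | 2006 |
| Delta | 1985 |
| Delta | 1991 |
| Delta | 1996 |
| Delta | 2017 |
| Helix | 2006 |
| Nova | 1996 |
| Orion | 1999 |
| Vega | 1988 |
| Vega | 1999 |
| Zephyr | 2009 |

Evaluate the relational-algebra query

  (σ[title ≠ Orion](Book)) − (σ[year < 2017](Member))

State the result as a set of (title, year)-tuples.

{(Argo, 1985), (Atlas, 1989), (Vega, 2018), (Zephyr, 1981)}

Apply σ_{title ≠ Orion}; surviving tuples: {(Argo, 1985), (Atlas, 1989), (Beta, 2006), (Delta, 1991), (Helix, 2006), (Vega, 1988), (Vega, 2018), (Zephyr, 1981)}
Apply σ_{year < 2017}; surviving tuples: {(Argo, 2004), (Atlas, 1988), (Beta, 2006), (Delta, 1985), (Delta, 1991), (Delta, 1996), (Helix, 2006), (Nova, 1996), (Orion, 1999), (Vega, 1988), (Vega, 1999), (Zephyr, 2009)}
Taking the difference: {(Argo, 1985), (Atlas, 1989), (Vega, 2018), (Zephyr, 1981)}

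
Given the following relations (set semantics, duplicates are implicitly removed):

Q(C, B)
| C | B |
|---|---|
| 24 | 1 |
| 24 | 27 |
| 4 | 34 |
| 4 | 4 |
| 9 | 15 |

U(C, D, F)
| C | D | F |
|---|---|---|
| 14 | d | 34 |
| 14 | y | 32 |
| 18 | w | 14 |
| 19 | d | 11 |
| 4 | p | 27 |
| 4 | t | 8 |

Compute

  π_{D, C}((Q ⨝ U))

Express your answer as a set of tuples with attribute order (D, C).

Natural join on C: {(4, 34, p, 27), (4, 34, t, 8), (4, 4, p, 27), (4, 4, t, 8)}
π[D, C]: project onto (D, C) (2 duplicate(s) eliminated) → {(p, 4), (t, 4)}

{(p, 4), (t, 4)}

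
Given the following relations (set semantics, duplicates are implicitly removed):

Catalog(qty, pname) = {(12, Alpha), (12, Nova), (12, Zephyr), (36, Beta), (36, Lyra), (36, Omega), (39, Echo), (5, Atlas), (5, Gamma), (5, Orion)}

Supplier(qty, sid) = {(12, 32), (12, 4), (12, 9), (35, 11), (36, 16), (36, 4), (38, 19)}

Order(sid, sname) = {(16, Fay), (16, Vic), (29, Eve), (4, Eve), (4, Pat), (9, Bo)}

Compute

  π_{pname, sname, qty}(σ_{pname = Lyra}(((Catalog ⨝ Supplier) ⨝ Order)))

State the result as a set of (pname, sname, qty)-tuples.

Natural join on qty: {(12, Alpha, 32), (12, Alpha, 4), (12, Alpha, 9), (12, Nova, 32), (12, Nova, 4), (12, Nova, 9), (12, Zephyr, 32), (12, Zephyr, 4), (12, Zephyr, 9), (36, Beta, 16), (36, Beta, 4), (36, Lyra, 16), (36, Lyra, 4), (36, Omega, 16), (36, Omega, 4)}
Natural join on sid: {(12, Alpha, 4, Eve), (12, Alpha, 4, Pat), (12, Alpha, 9, Bo), (12, Nova, 4, Eve), (12, Nova, 4, Pat), (12, Nova, 9, Bo), (12, Zephyr, 4, Eve), (12, Zephyr, 4, Pat), (12, Zephyr, 9, Bo), (36, Beta, 16, Fay), (36, Beta, 16, Vic), (36, Beta, 4, Eve), (36, Beta, 4, Pat), (36, Lyra, 16, Fay), (36, Lyra, 16, Vic), (36, Lyra, 4, Eve), (36, Lyra, 4, Pat), (36, Omega, 16, Fay), (36, Omega, 16, Vic), (36, Omega, 4, Eve), (36, Omega, 4, Pat)}
Apply σ_{pname = Lyra}; surviving tuples: {(36, Lyra, 16, Fay), (36, Lyra, 16, Vic), (36, Lyra, 4, Eve), (36, Lyra, 4, Pat)}
π_{pname, sname, qty} gives {(Lyra, Eve, 36), (Lyra, Fay, 36), (Lyra, Pat, 36), (Lyra, Vic, 36)}.

{(Lyra, Eve, 36), (Lyra, Fay, 36), (Lyra, Pat, 36), (Lyra, Vic, 36)}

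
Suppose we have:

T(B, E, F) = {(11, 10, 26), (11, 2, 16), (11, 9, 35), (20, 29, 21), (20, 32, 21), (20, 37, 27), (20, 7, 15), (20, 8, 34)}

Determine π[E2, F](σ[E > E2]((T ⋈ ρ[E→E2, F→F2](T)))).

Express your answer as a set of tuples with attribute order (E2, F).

ρ[E→E2, F→F2]: schema becomes (B, E2, F2); tuples unchanged.
Joining T and ρ[E→E2, F→F2](T) on B yields {(11, 10, 26, 10, 26), (11, 10, 26, 2, 16), (11, 10, 26, 9, 35), (11, 2, 16, 10, 26), (11, 2, 16, 2, 16), (11, 2, 16, 9, 35), (11, 9, 35, 10, 26), (11, 9, 35, 2, 16), (11, 9, 35, 9, 35), (20, 29, 21, 29, 21), (20, 29, 21, 32, 21), (20, 29, 21, 37, 27), (20, 29, 21, 7, 15), (20, 29, 21, 8, 34), (20, 32, 21, 29, 21), (20, 32, 21, 32, 21), (20, 32, 21, 37, 27), (20, 32, 21, 7, 15), (20, 32, 21, 8, 34), (20, 37, 27, 29, 21), (20, 37, 27, 32, 21), (20, 37, 27, 37, 27), (20, 37, 27, 7, 15), (20, 37, 27, 8, 34), (20, 7, 15, 29, 21), (20, 7, 15, 32, 21), (20, 7, 15, 37, 27), (20, 7, 15, 7, 15), (20, 7, 15, 8, 34), (20, 8, 34, 29, 21), (20, 8, 34, 32, 21), (20, 8, 34, 37, 27), (20, 8, 34, 7, 15), (20, 8, 34, 8, 34)}.
σ[E > E2]: keep tuples satisfying E > E2 → {(11, 10, 26, 2, 16), (11, 10, 26, 9, 35), (11, 9, 35, 2, 16), (20, 29, 21, 7, 15), (20, 29, 21, 8, 34), (20, 32, 21, 29, 21), (20, 32, 21, 7, 15), (20, 32, 21, 8, 34), (20, 37, 27, 29, 21), (20, 37, 27, 32, 21), (20, 37, 27, 7, 15), (20, 37, 27, 8, 34), (20, 8, 34, 7, 15)}
π_{E2, F} gives {(2, 26), (2, 35), (29, 21), (29, 27), (32, 27), (7, 21), (7, 27), (7, 34), (8, 21), (8, 27), (9, 26)} (2 duplicate(s) eliminated).

{(2, 26), (2, 35), (29, 21), (29, 27), (32, 27), (7, 21), (7, 27), (7, 34), (8, 21), (8, 27), (9, 26)}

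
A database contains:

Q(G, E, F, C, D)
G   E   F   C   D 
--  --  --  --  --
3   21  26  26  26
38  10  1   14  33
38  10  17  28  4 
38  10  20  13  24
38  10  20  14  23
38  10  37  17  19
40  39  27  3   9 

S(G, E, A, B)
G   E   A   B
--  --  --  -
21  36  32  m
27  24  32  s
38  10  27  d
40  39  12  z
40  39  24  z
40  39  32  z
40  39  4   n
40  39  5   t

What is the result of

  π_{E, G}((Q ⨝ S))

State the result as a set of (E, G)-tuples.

{(10, 38), (39, 40)}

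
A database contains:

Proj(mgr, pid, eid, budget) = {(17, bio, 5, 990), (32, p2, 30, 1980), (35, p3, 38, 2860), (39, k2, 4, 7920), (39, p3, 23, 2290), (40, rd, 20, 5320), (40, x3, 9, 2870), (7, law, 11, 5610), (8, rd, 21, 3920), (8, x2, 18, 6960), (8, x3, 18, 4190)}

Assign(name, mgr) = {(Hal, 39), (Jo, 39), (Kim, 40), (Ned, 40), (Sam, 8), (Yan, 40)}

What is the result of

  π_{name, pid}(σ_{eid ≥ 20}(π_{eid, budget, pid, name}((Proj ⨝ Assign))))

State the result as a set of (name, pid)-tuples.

Joining Proj and Assign on mgr yields {(39, k2, 4, 7920, Hal), (39, k2, 4, 7920, Jo), (39, p3, 23, 2290, Hal), (39, p3, 23, 2290, Jo), (40, rd, 20, 5320, Kim), (40, rd, 20, 5320, Ned), (40, rd, 20, 5320, Yan), (40, x3, 9, 2870, Kim), (40, x3, 9, 2870, Ned), (40, x3, 9, 2870, Yan), (8, rd, 21, 3920, Sam), (8, x2, 18, 6960, Sam), (8, x3, 18, 4190, Sam)}.
π_{eid, budget, pid, name} gives {(18, 4190, x3, Sam), (18, 6960, x2, Sam), (20, 5320, rd, Kim), (20, 5320, rd, Ned), (20, 5320, rd, Yan), (21, 3920, rd, Sam), (23, 2290, p3, Hal), (23, 2290, p3, Jo), (4, 7920, k2, Hal), (4, 7920, k2, Jo), (9, 2870, x3, Kim), (9, 2870, x3, Ned), (9, 2870, x3, Yan)}.
Apply σ_{eid ≥ 20}; surviving tuples: {(20, 5320, rd, Kim), (20, 5320, rd, Ned), (20, 5320, rd, Yan), (21, 3920, rd, Sam), (23, 2290, p3, Hal), (23, 2290, p3, Jo)}
π_{name, pid} gives {(Hal, p3), (Jo, p3), (Kim, rd), (Ned, rd), (Sam, rd), (Yan, rd)}.

{(Hal, p3), (Jo, p3), (Kim, rd), (Ned, rd), (Sam, rd), (Yan, rd)}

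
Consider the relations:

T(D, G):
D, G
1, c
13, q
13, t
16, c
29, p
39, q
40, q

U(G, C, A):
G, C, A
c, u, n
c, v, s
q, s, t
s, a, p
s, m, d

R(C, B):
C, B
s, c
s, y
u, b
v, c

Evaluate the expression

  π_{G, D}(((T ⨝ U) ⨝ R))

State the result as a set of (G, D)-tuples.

T ⋈ U (natural join on G): {(1, c, u, n), (1, c, v, s), (13, q, s, t), (16, c, u, n), (16, c, v, s), (39, q, s, t), (40, q, s, t)}
(T ⨝ U) ⋈ R (natural join on C): {(1, c, u, n, b), (1, c, v, s, c), (13, q, s, t, c), (13, q, s, t, y), (16, c, u, n, b), (16, c, v, s, c), (39, q, s, t, c), (39, q, s, t, y), (40, q, s, t, c), (40, q, s, t, y)}
π[G, D]: project onto (G, D) (5 duplicate(s) eliminated) → {(c, 1), (c, 16), (q, 13), (q, 39), (q, 40)}

{(c, 1), (c, 16), (q, 13), (q, 39), (q, 40)}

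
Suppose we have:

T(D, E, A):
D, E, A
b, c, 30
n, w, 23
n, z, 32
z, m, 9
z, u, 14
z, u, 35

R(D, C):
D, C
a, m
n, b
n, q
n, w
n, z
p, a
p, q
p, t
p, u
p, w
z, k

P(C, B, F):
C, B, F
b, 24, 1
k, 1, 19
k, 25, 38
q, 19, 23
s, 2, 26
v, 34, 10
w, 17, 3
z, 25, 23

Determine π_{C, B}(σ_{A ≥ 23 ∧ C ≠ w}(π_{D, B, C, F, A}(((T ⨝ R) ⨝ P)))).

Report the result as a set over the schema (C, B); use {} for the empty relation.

{(b, 24), (k, 1), (k, 25), (q, 19), (z, 25)}

Natural join on D: {(n, w, 23, b), (n, w, 23, q), (n, w, 23, w), (n, w, 23, z), (n, z, 32, b), (n, z, 32, q), (n, z, 32, w), (n, z, 32, z), (z, m, 9, k), (z, u, 14, k), (z, u, 35, k)}
Natural join on C: {(n, w, 23, b, 24, 1), (n, w, 23, q, 19, 23), (n, w, 23, w, 17, 3), (n, w, 23, z, 25, 23), (n, z, 32, b, 24, 1), (n, z, 32, q, 19, 23), (n, z, 32, w, 17, 3), (n, z, 32, z, 25, 23), (z, m, 9, k, 1, 19), (z, m, 9, k, 25, 38), (z, u, 14, k, 1, 19), (z, u, 14, k, 25, 38), (z, u, 35, k, 1, 19), (z, u, 35, k, 25, 38)}
Projecting to D, B, C, F, A: {(n, 17, w, 3, 23), (n, 17, w, 3, 32), (n, 19, q, 23, 23), (n, 19, q, 23, 32), (n, 24, b, 1, 23), (n, 24, b, 1, 32), (n, 25, z, 23, 23), (n, 25, z, 23, 32), (z, 1, k, 19, 14), (z, 1, k, 19, 35), (z, 1, k, 19, 9), (z, 25, k, 38, 14), (z, 25, k, 38, 35), (z, 25, k, 38, 9)}
Apply σ_{A ≥ 23 ∧ C ≠ w}; surviving tuples: {(n, 19, q, 23, 23), (n, 19, q, 23, 32), (n, 24, b, 1, 23), (n, 24, b, 1, 32), (n, 25, z, 23, 23), (n, 25, z, 23, 32), (z, 1, k, 19, 35), (z, 25, k, 38, 35)}
Projecting to C, B (3 duplicate(s) eliminated): {(b, 24), (k, 1), (k, 25), (q, 19), (z, 25)}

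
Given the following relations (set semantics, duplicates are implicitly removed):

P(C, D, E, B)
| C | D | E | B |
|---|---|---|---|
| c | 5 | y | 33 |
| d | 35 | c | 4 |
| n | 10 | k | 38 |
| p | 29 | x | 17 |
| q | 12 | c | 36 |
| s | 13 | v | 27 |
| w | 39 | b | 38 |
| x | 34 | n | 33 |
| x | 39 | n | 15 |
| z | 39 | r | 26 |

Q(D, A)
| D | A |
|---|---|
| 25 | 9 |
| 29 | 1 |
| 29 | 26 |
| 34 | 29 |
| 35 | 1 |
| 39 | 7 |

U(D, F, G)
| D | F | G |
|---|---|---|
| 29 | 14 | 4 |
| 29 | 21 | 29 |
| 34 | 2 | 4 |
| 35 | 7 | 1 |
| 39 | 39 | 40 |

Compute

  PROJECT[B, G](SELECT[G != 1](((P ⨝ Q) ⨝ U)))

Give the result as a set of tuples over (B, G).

Natural join on D: {(d, 35, c, 4, 1), (p, 29, x, 17, 1), (p, 29, x, 17, 26), (w, 39, b, 38, 7), (x, 34, n, 33, 29), (x, 39, n, 15, 7), (z, 39, r, 26, 7)}
Natural join on D: {(d, 35, c, 4, 1, 7, 1), (p, 29, x, 17, 1, 14, 4), (p, 29, x, 17, 1, 21, 29), (p, 29, x, 17, 26, 14, 4), (p, 29, x, 17, 26, 21, 29), (w, 39, b, 38, 7, 39, 40), (x, 34, n, 33, 29, 2, 4), (x, 39, n, 15, 7, 39, 40), (z, 39, r, 26, 7, 39, 40)}
Apply σ_{G != 1}; surviving tuples: {(p, 29, x, 17, 1, 14, 4), (p, 29, x, 17, 1, 21, 29), (p, 29, x, 17, 26, 14, 4), (p, 29, x, 17, 26, 21, 29), (w, 39, b, 38, 7, 39, 40), (x, 34, n, 33, 29, 2, 4), (x, 39, n, 15, 7, 39, 40), (z, 39, r, 26, 7, 39, 40)}
Keep only column(s) B, G (2 duplicate(s) eliminated): {(15, 40), (17, 29), (17, 4), (26, 40), (33, 4), (38, 40)}

{(15, 40), (17, 29), (17, 4), (26, 40), (33, 4), (38, 40)}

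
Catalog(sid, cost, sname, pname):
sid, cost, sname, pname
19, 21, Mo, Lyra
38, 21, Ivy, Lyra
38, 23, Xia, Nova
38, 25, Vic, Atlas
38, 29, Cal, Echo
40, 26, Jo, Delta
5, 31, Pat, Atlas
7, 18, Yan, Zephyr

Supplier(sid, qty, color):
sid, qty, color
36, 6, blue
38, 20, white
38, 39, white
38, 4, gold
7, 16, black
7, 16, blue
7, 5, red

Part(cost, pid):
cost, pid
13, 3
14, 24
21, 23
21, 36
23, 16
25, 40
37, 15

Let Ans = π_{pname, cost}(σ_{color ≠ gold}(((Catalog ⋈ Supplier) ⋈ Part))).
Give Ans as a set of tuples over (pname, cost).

Catalog ⋈ Supplier (natural join on sid): {(38, 21, Ivy, Lyra, 20, white), (38, 21, Ivy, Lyra, 39, white), (38, 21, Ivy, Lyra, 4, gold), (38, 23, Xia, Nova, 20, white), (38, 23, Xia, Nova, 39, white), (38, 23, Xia, Nova, 4, gold), (38, 25, Vic, Atlas, 20, white), (38, 25, Vic, Atlas, 39, white), (38, 25, Vic, Atlas, 4, gold), (38, 29, Cal, Echo, 20, white), (38, 29, Cal, Echo, 39, white), (38, 29, Cal, Echo, 4, gold), (7, 18, Yan, Zephyr, 16, black), (7, 18, Yan, Zephyr, 16, blue), (7, 18, Yan, Zephyr, 5, red)}
(Catalog ⋈ Supplier) ⋈ Part (natural join on cost): {(38, 21, Ivy, Lyra, 20, white, 23), (38, 21, Ivy, Lyra, 20, white, 36), (38, 21, Ivy, Lyra, 39, white, 23), (38, 21, Ivy, Lyra, 39, white, 36), (38, 21, Ivy, Lyra, 4, gold, 23), (38, 21, Ivy, Lyra, 4, gold, 36), (38, 23, Xia, Nova, 20, white, 16), (38, 23, Xia, Nova, 39, white, 16), (38, 23, Xia, Nova, 4, gold, 16), (38, 25, Vic, Atlas, 20, white, 40), (38, 25, Vic, Atlas, 39, white, 40), (38, 25, Vic, Atlas, 4, gold, 40)}
Selection color ≠ gold: {(38, 21, Ivy, Lyra, 20, white, 23), (38, 21, Ivy, Lyra, 20, white, 36), (38, 21, Ivy, Lyra, 39, white, 23), (38, 21, Ivy, Lyra, 39, white, 36), (38, 23, Xia, Nova, 20, white, 16), (38, 23, Xia, Nova, 39, white, 16), (38, 25, Vic, Atlas, 20, white, 40), (38, 25, Vic, Atlas, 39, white, 40)}
π_{pname, cost} gives {(Atlas, 25), (Lyra, 21), (Nova, 23)} (5 duplicate(s) eliminated).

{(Atlas, 25), (Lyra, 21), (Nova, 23)}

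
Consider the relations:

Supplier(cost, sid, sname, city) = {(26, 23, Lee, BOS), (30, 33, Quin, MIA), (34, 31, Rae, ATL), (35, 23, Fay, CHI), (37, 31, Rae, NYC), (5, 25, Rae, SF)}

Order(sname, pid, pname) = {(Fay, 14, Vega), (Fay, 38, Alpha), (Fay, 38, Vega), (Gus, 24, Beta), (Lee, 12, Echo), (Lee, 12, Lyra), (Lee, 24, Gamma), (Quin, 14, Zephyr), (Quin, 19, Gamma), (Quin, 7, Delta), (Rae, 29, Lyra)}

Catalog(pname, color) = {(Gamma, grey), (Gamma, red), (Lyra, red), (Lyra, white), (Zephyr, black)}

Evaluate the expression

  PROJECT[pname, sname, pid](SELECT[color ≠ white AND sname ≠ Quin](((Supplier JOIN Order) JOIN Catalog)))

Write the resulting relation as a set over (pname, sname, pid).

Joining Supplier and Order on sname yields {(26, 23, Lee, BOS, 12, Echo), (26, 23, Lee, BOS, 12, Lyra), (26, 23, Lee, BOS, 24, Gamma), (30, 33, Quin, MIA, 14, Zephyr), (30, 33, Quin, MIA, 19, Gamma), (30, 33, Quin, MIA, 7, Delta), (34, 31, Rae, ATL, 29, Lyra), (35, 23, Fay, CHI, 14, Vega), (35, 23, Fay, CHI, 38, Alpha), (35, 23, Fay, CHI, 38, Vega), (37, 31, Rae, NYC, 29, Lyra), (5, 25, Rae, SF, 29, Lyra)}.
Joining (Supplier JOIN Order) and Catalog on pname yields {(26, 23, Lee, BOS, 12, Lyra, red), (26, 23, Lee, BOS, 12, Lyra, white), (26, 23, Lee, BOS, 24, Gamma, grey), (26, 23, Lee, BOS, 24, Gamma, red), (30, 33, Quin, MIA, 14, Zephyr, black), (30, 33, Quin, MIA, 19, Gamma, grey), (30, 33, Quin, MIA, 19, Gamma, red), (34, 31, Rae, ATL, 29, Lyra, red), (34, 31, Rae, ATL, 29, Lyra, white), (37, 31, Rae, NYC, 29, Lyra, red), (37, 31, Rae, NYC, 29, Lyra, white), (5, 25, Rae, SF, 29, Lyra, red), (5, 25, Rae, SF, 29, Lyra, white)}.
Filtering on color ≠ white AND sname ≠ Quin leaves {(26, 23, Lee, BOS, 12, Lyra, red), (26, 23, Lee, BOS, 24, Gamma, grey), (26, 23, Lee, BOS, 24, Gamma, red), (34, 31, Rae, ATL, 29, Lyra, red), (37, 31, Rae, NYC, 29, Lyra, red), (5, 25, Rae, SF, 29, Lyra, red)}.
Keep only column(s) pname, sname, pid (3 duplicate(s) eliminated): {(Gamma, Lee, 24), (Lyra, Lee, 12), (Lyra, Rae, 29)}

{(Gamma, Lee, 24), (Lyra, Lee, 12), (Lyra, Rae, 29)}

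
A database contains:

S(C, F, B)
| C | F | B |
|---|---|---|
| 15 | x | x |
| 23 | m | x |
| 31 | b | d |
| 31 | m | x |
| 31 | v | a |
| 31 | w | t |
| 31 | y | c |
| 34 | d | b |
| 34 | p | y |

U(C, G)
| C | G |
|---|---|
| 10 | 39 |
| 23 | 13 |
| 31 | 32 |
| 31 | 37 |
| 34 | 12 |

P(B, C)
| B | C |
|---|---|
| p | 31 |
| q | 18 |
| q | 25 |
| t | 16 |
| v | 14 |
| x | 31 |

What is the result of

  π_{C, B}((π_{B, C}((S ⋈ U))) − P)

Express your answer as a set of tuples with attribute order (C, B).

{(23, x), (31, a), (31, c), (31, d), (31, t), (34, b), (34, y)}

S ⋈ U (natural join on C): {(23, m, x, 13), (31, b, d, 32), (31, b, d, 37), (31, m, x, 32), (31, m, x, 37), (31, v, a, 32), (31, v, a, 37), (31, w, t, 32), (31, w, t, 37), (31, y, c, 32), (31, y, c, 37), (34, d, b, 12), (34, p, y, 12)}
π[B, C]: project onto (B, C) (5 duplicate(s) eliminated) → {(a, 31), (b, 34), (c, 31), (d, 31), (t, 31), (x, 23), (x, 31), (y, 34)}
Set difference of the two operands is {(a, 31), (b, 34), (c, 31), (d, 31), (t, 31), (x, 23), (y, 34)}.
π[C, B]: project onto (C, B) → {(23, x), (31, a), (31, c), (31, d), (31, t), (34, b), (34, y)}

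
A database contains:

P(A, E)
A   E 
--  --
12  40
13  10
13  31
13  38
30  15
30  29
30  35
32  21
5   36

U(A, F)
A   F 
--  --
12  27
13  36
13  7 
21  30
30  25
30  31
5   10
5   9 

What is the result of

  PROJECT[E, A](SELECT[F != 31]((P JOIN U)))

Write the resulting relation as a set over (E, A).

Joining P and U on A yields {(12, 40, 27), (13, 10, 36), (13, 10, 7), (13, 31, 36), (13, 31, 7), (13, 38, 36), (13, 38, 7), (30, 15, 25), (30, 15, 31), (30, 29, 25), (30, 29, 31), (30, 35, 25), (30, 35, 31), (5, 36, 10), (5, 36, 9)}.
Selection F != 31: {(12, 40, 27), (13, 10, 36), (13, 10, 7), (13, 31, 36), (13, 31, 7), (13, 38, 36), (13, 38, 7), (30, 15, 25), (30, 29, 25), (30, 35, 25), (5, 36, 10), (5, 36, 9)}
Projecting to E, A (4 duplicate(s) eliminated): {(10, 13), (15, 30), (29, 30), (31, 13), (35, 30), (36, 5), (38, 13), (40, 12)}

{(10, 13), (15, 30), (29, 30), (31, 13), (35, 30), (36, 5), (38, 13), (40, 12)}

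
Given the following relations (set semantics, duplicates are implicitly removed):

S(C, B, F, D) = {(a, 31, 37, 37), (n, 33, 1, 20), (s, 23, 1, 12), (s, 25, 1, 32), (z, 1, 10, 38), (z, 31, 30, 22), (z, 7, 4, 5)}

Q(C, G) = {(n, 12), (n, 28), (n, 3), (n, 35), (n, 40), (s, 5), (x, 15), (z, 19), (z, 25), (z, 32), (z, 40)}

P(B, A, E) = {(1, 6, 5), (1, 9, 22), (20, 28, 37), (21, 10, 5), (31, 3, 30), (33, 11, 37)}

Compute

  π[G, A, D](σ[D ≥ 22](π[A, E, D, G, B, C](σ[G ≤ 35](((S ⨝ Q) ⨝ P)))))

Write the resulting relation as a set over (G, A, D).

Natural join on C: {(n, 33, 1, 20, 12), (n, 33, 1, 20, 28), (n, 33, 1, 20, 3), (n, 33, 1, 20, 35), (n, 33, 1, 20, 40), (s, 23, 1, 12, 5), (s, 25, 1, 32, 5), (z, 1, 10, 38, 19), (z, 1, 10, 38, 25), (z, 1, 10, 38, 32), (z, 1, 10, 38, 40), (z, 31, 30, 22, 19), (z, 31, 30, 22, 25), (z, 31, 30, 22, 32), (z, 31, 30, 22, 40), (z, 7, 4, 5, 19), (z, 7, 4, 5, 25), (z, 7, 4, 5, 32), (z, 7, 4, 5, 40)}
Natural join on B: {(n, 33, 1, 20, 12, 11, 37), (n, 33, 1, 20, 28, 11, 37), (n, 33, 1, 20, 3, 11, 37), (n, 33, 1, 20, 35, 11, 37), (n, 33, 1, 20, 40, 11, 37), (z, 1, 10, 38, 19, 6, 5), (z, 1, 10, 38, 19, 9, 22), (z, 1, 10, 38, 25, 6, 5), (z, 1, 10, 38, 25, 9, 22), (z, 1, 10, 38, 32, 6, 5), (z, 1, 10, 38, 32, 9, 22), (z, 1, 10, 38, 40, 6, 5), (z, 1, 10, 38, 40, 9, 22), (z, 31, 30, 22, 19, 3, 30), (z, 31, 30, 22, 25, 3, 30), (z, 31, 30, 22, 32, 3, 30), (z, 31, 30, 22, 40, 3, 30)}
σ[G ≤ 35]: keep tuples satisfying G ≤ 35 → {(n, 33, 1, 20, 12, 11, 37), (n, 33, 1, 20, 28, 11, 37), (n, 33, 1, 20, 3, 11, 37), (n, 33, 1, 20, 35, 11, 37), (z, 1, 10, 38, 19, 6, 5), (z, 1, 10, 38, 19, 9, 22), (z, 1, 10, 38, 25, 6, 5), (z, 1, 10, 38, 25, 9, 22), (z, 1, 10, 38, 32, 6, 5), (z, 1, 10, 38, 32, 9, 22), (z, 31, 30, 22, 19, 3, 30), (z, 31, 30, 22, 25, 3, 30), (z, 31, 30, 22, 32, 3, 30)}
Keep only column(s) A, E, D, G, B, C: {(11, 37, 20, 12, 33, n), (11, 37, 20, 28, 33, n), (11, 37, 20, 3, 33, n), (11, 37, 20, 35, 33, n), (3, 30, 22, 19, 31, z), (3, 30, 22, 25, 31, z), (3, 30, 22, 32, 31, z), (6, 5, 38, 19, 1, z), (6, 5, 38, 25, 1, z), (6, 5, 38, 32, 1, z), (9, 22, 38, 19, 1, z), (9, 22, 38, 25, 1, z), (9, 22, 38, 32, 1, z)}
σ[D ≥ 22]: keep tuples satisfying D ≥ 22 → {(3, 30, 22, 19, 31, z), (3, 30, 22, 25, 31, z), (3, 30, 22, 32, 31, z), (6, 5, 38, 19, 1, z), (6, 5, 38, 25, 1, z), (6, 5, 38, 32, 1, z), (9, 22, 38, 19, 1, z), (9, 22, 38, 25, 1, z), (9, 22, 38, 32, 1, z)}
Keep only column(s) G, A, D: {(19, 3, 22), (19, 6, 38), (19, 9, 38), (25, 3, 22), (25, 6, 38), (25, 9, 38), (32, 3, 22), (32, 6, 38), (32, 9, 38)}

{(19, 3, 22), (19, 6, 38), (19, 9, 38), (25, 3, 22), (25, 6, 38), (25, 9, 38), (32, 3, 22), (32, 6, 38), (32, 9, 38)}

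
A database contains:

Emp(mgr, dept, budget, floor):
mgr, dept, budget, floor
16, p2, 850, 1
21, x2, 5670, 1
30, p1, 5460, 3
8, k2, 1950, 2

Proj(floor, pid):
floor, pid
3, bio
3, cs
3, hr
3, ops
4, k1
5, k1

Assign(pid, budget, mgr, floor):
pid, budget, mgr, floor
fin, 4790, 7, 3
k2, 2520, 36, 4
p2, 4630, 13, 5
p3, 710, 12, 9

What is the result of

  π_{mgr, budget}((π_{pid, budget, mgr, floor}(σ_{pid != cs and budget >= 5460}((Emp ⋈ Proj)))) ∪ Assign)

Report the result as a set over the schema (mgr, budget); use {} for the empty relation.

{(12, 710), (13, 4630), (30, 5460), (36, 2520), (7, 4790)}

Natural join on floor: {(30, p1, 5460, 3, bio), (30, p1, 5460, 3, cs), (30, p1, 5460, 3, hr), (30, p1, 5460, 3, ops)}
σ[pid != cs and budget >= 5460]: keep tuples satisfying pid != cs and budget >= 5460 → {(30, p1, 5460, 3, bio), (30, p1, 5460, 3, hr), (30, p1, 5460, 3, ops)}
π_{pid, budget, mgr, floor} gives {(bio, 5460, 30, 3), (hr, 5460, 30, 3), (ops, 5460, 30, 3)}.
Taking the union: {(bio, 5460, 30, 3), (fin, 4790, 7, 3), (hr, 5460, 30, 3), (k2, 2520, 36, 4), (ops, 5460, 30, 3), (p2, 4630, 13, 5), (p3, 710, 12, 9)}
π_{mgr, budget} gives {(12, 710), (13, 4630), (30, 5460), (36, 2520), (7, 4790)} (2 duplicate(s) eliminated).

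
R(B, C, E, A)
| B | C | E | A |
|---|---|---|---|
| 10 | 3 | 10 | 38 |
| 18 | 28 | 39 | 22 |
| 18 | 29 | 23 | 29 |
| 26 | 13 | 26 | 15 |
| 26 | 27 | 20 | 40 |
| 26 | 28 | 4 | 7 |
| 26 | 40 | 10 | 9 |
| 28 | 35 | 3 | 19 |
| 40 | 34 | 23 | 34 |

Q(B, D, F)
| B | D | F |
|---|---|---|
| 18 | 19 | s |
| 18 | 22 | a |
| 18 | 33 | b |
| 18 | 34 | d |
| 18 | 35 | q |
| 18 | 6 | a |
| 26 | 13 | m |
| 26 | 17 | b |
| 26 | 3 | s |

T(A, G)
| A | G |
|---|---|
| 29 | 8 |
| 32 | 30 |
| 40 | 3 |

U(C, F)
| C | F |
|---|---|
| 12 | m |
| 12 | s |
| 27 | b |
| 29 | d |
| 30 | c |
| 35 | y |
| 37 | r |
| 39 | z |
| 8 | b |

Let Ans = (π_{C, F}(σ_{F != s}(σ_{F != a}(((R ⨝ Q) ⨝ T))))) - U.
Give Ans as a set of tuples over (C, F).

{(27, m), (29, b), (29, q)}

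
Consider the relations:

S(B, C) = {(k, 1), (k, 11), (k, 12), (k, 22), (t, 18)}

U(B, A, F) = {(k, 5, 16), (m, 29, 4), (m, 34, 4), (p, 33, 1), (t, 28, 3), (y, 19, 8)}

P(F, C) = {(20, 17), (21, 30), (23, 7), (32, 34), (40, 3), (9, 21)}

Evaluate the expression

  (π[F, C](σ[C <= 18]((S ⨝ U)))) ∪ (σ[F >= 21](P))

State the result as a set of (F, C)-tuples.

{(16, 1), (16, 11), (16, 12), (21, 30), (23, 7), (3, 18), (32, 34), (40, 3)}

Natural join on B: {(k, 1, 5, 16), (k, 11, 5, 16), (k, 12, 5, 16), (k, 22, 5, 16), (t, 18, 28, 3)}
Apply σ_{C <= 18}; surviving tuples: {(k, 1, 5, 16), (k, 11, 5, 16), (k, 12, 5, 16), (t, 18, 28, 3)}
Keep only column(s) F, C: {(16, 1), (16, 11), (16, 12), (3, 18)}
Apply σ_{F >= 21}; surviving tuples: {(21, 30), (23, 7), (32, 34), (40, 3)}
Taking the union: {(16, 1), (16, 11), (16, 12), (21, 30), (23, 7), (3, 18), (32, 34), (40, 3)}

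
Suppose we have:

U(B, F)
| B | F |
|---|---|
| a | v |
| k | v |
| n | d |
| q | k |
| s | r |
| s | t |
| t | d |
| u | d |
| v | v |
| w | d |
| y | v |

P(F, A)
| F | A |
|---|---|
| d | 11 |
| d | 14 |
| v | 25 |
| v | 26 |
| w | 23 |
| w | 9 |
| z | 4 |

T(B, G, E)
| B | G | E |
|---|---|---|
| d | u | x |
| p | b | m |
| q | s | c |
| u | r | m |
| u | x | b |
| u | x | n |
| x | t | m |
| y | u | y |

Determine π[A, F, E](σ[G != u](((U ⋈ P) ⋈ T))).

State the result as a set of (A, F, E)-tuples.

{(11, d, b), (11, d, m), (11, d, n), (14, d, b), (14, d, m), (14, d, n)}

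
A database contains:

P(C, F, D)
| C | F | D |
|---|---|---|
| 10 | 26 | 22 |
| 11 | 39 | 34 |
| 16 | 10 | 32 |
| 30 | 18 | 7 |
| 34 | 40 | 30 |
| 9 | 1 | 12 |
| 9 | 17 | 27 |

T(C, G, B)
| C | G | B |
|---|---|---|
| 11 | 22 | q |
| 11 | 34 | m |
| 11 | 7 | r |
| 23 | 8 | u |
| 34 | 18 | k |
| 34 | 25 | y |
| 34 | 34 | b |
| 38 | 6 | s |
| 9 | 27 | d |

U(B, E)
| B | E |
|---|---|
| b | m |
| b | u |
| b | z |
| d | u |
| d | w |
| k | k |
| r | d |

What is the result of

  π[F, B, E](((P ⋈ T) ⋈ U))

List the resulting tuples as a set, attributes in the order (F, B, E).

{(1, d, u), (1, d, w), (17, d, u), (17, d, w), (39, r, d), (40, b, m), (40, b, u), (40, b, z), (40, k, k)}

P ⋈ T (natural join on C): {(11, 39, 34, 22, q), (11, 39, 34, 34, m), (11, 39, 34, 7, r), (34, 40, 30, 18, k), (34, 40, 30, 25, y), (34, 40, 30, 34, b), (9, 1, 12, 27, d), (9, 17, 27, 27, d)}
(P ⋈ T) ⋈ U (natural join on B): {(11, 39, 34, 7, r, d), (34, 40, 30, 18, k, k), (34, 40, 30, 34, b, m), (34, 40, 30, 34, b, u), (34, 40, 30, 34, b, z), (9, 1, 12, 27, d, u), (9, 1, 12, 27, d, w), (9, 17, 27, 27, d, u), (9, 17, 27, 27, d, w)}
Keep only column(s) F, B, E: {(1, d, u), (1, d, w), (17, d, u), (17, d, w), (39, r, d), (40, b, m), (40, b, u), (40, b, z), (40, k, k)}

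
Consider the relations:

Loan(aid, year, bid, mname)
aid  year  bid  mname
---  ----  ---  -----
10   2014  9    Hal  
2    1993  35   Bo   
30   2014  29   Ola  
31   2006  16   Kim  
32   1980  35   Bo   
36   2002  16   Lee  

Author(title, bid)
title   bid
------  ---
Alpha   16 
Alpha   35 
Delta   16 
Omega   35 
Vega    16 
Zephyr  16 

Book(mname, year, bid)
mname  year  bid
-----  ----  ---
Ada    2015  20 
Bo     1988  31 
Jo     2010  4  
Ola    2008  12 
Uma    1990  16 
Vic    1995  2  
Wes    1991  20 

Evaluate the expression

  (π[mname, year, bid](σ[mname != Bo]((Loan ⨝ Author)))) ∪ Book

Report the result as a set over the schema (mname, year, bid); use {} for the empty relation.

Joining Loan and Author on bid yields {(2, 1993, 35, Bo, Alpha), (2, 1993, 35, Bo, Omega), (31, 2006, 16, Kim, Alpha), (31, 2006, 16, Kim, Delta), (31, 2006, 16, Kim, Vega), (31, 2006, 16, Kim, Zephyr), (32, 1980, 35, Bo, Alpha), (32, 1980, 35, Bo, Omega), (36, 2002, 16, Lee, Alpha), (36, 2002, 16, Lee, Delta), (36, 2002, 16, Lee, Vega), (36, 2002, 16, Lee, Zephyr)}.
Selection mname != Bo: {(31, 2006, 16, Kim, Alpha), (31, 2006, 16, Kim, Delta), (31, 2006, 16, Kim, Vega), (31, 2006, 16, Kim, Zephyr), (36, 2002, 16, Lee, Alpha), (36, 2002, 16, Lee, Delta), (36, 2002, 16, Lee, Vega), (36, 2002, 16, Lee, Zephyr)}
π[mname, year, bid]: project onto (mname, year, bid) (6 duplicate(s) eliminated) → {(Kim, 2006, 16), (Lee, 2002, 16)}
Set union of the two operands is {(Ada, 2015, 20), (Bo, 1988, 31), (Jo, 2010, 4), (Kim, 2006, 16), (Lee, 2002, 16), (Ola, 2008, 12), (Uma, 1990, 16), (Vic, 1995, 2), (Wes, 1991, 20)}.

{(Ada, 2015, 20), (Bo, 1988, 31), (Jo, 2010, 4), (Kim, 2006, 16), (Lee, 2002, 16), (Ola, 2008, 12), (Uma, 1990, 16), (Vic, 1995, 2), (Wes, 1991, 20)}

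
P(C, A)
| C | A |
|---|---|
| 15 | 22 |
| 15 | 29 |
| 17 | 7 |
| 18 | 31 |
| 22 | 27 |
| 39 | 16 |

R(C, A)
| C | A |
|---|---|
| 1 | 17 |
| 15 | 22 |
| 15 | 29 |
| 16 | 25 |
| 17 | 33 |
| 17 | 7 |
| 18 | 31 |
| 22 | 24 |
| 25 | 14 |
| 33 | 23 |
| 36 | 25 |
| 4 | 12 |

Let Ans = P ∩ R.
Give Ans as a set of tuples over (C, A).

{(15, 22), (15, 29), (17, 7), (18, 31)}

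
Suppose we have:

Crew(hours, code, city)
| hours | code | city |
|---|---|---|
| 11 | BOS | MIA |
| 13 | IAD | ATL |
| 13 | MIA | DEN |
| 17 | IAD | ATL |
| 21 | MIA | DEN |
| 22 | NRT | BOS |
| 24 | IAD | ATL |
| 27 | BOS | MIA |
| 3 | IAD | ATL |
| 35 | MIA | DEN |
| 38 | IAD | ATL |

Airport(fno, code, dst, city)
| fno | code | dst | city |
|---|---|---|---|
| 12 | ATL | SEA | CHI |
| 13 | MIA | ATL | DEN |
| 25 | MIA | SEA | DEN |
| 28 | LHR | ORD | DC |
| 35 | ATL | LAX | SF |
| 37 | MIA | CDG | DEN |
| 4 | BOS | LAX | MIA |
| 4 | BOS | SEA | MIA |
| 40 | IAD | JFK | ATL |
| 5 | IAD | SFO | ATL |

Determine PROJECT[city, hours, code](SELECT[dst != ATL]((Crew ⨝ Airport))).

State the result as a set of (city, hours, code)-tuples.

Natural join on code, city: {(11, BOS, MIA, 4, LAX), (11, BOS, MIA, 4, SEA), (13, IAD, ATL, 40, JFK), (13, IAD, ATL, 5, SFO), (13, MIA, DEN, 13, ATL), (13, MIA, DEN, 25, SEA), (13, MIA, DEN, 37, CDG), (17, IAD, ATL, 40, JFK), (17, IAD, ATL, 5, SFO), (21, MIA, DEN, 13, ATL), (21, MIA, DEN, 25, SEA), (21, MIA, DEN, 37, CDG), (24, IAD, ATL, 40, JFK), (24, IAD, ATL, 5, SFO), (27, BOS, MIA, 4, LAX), (27, BOS, MIA, 4, SEA), (3, IAD, ATL, 40, JFK), (3, IAD, ATL, 5, SFO), (35, MIA, DEN, 13, ATL), (35, MIA, DEN, 25, SEA), (35, MIA, DEN, 37, CDG), (38, IAD, ATL, 40, JFK), (38, IAD, ATL, 5, SFO)}
σ[dst != ATL]: keep tuples satisfying dst != ATL → {(11, BOS, MIA, 4, LAX), (11, BOS, MIA, 4, SEA), (13, IAD, ATL, 40, JFK), (13, IAD, ATL, 5, SFO), (13, MIA, DEN, 25, SEA), (13, MIA, DEN, 37, CDG), (17, IAD, ATL, 40, JFK), (17, IAD, ATL, 5, SFO), (21, MIA, DEN, 25, SEA), (21, MIA, DEN, 37, CDG), (24, IAD, ATL, 40, JFK), (24, IAD, ATL, 5, SFO), (27, BOS, MIA, 4, LAX), (27, BOS, MIA, 4, SEA), (3, IAD, ATL, 40, JFK), (3, IAD, ATL, 5, SFO), (35, MIA, DEN, 25, SEA), (35, MIA, DEN, 37, CDG), (38, IAD, ATL, 40, JFK), (38, IAD, ATL, 5, SFO)}
Projecting to city, hours, code (10 duplicate(s) eliminated): {(ATL, 13, IAD), (ATL, 17, IAD), (ATL, 24, IAD), (ATL, 3, IAD), (ATL, 38, IAD), (DEN, 13, MIA), (DEN, 21, MIA), (DEN, 35, MIA), (MIA, 11, BOS), (MIA, 27, BOS)}

{(ATL, 13, IAD), (ATL, 17, IAD), (ATL, 24, IAD), (ATL, 3, IAD), (ATL, 38, IAD), (DEN, 13, MIA), (DEN, 21, MIA), (DEN, 35, MIA), (MIA, 11, BOS), (MIA, 27, BOS)}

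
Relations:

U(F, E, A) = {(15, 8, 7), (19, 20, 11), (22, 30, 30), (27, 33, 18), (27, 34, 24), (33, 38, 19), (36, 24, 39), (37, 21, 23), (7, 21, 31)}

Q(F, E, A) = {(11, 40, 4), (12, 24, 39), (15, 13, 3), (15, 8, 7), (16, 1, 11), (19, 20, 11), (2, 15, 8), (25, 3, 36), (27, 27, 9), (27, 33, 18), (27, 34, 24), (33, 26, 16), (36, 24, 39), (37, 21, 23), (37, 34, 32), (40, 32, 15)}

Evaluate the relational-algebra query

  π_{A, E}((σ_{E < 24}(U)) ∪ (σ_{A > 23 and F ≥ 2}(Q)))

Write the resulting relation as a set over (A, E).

σ[E < 24]: keep tuples satisfying E < 24 → {(15, 8, 7), (19, 20, 11), (37, 21, 23), (7, 21, 31)}
σ[A > 23 and F ≥ 2]: keep tuples satisfying A > 23 and F ≥ 2 → {(12, 24, 39), (25, 3, 36), (27, 34, 24), (36, 24, 39), (37, 34, 32)}
Set union of the two operands is {(12, 24, 39), (15, 8, 7), (19, 20, 11), (25, 3, 36), (27, 34, 24), (36, 24, 39), (37, 21, 23), (37, 34, 32), (7, 21, 31)}.
Keep only column(s) A, E (1 duplicate(s) eliminated): {(11, 20), (23, 21), (24, 34), (31, 21), (32, 34), (36, 3), (39, 24), (7, 8)}

{(11, 20), (23, 21), (24, 34), (31, 21), (32, 34), (36, 3), (39, 24), (7, 8)}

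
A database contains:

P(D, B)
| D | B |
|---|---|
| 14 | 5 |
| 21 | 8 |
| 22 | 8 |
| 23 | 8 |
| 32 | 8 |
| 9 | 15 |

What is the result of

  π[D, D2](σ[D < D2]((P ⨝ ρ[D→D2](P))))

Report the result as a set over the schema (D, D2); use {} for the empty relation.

ρ[D→D2]: schema becomes (D2, B); tuples unchanged.
Natural join on B: {(14, 5, 14), (21, 8, 21), (21, 8, 22), (21, 8, 23), (21, 8, 32), (22, 8, 21), (22, 8, 22), (22, 8, 23), (22, 8, 32), (23, 8, 21), (23, 8, 22), (23, 8, 23), (23, 8, 32), (32, 8, 21), (32, 8, 22), (32, 8, 23), (32, 8, 32), (9, 15, 9)}
Apply σ_{D < D2}; surviving tuples: {(21, 8, 22), (21, 8, 23), (21, 8, 32), (22, 8, 23), (22, 8, 32), (23, 8, 32)}
π[D, D2]: project onto (D, D2) → {(21, 22), (21, 23), (21, 32), (22, 23), (22, 32), (23, 32)}

{(21, 22), (21, 23), (21, 32), (22, 23), (22, 32), (23, 32)}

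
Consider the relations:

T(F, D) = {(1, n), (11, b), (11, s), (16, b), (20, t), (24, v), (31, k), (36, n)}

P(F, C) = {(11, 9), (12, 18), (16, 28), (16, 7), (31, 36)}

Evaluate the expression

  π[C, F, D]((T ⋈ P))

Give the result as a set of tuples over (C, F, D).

{(28, 16, b), (36, 31, k), (7, 16, b), (9, 11, b), (9, 11, s)}

Natural join on F: {(11, b, 9), (11, s, 9), (16, b, 28), (16, b, 7), (31, k, 36)}
π[C, F, D]: project onto (C, F, D) → {(28, 16, b), (36, 31, k), (7, 16, b), (9, 11, b), (9, 11, s)}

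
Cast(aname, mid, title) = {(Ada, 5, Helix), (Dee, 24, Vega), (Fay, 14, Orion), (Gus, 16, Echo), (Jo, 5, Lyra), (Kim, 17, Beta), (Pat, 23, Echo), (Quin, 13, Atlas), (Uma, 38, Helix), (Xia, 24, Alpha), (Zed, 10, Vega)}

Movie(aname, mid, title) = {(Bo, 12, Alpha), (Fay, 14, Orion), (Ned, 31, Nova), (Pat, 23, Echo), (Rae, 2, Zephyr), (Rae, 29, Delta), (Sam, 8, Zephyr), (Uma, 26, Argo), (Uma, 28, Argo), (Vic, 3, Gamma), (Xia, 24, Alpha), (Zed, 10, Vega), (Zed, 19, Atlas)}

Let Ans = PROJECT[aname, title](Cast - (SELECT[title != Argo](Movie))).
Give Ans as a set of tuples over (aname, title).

Apply σ_{title != Argo}; surviving tuples: {(Bo, 12, Alpha), (Fay, 14, Orion), (Ned, 31, Nova), (Pat, 23, Echo), (Rae, 2, Zephyr), (Rae, 29, Delta), (Sam, 8, Zephyr), (Vic, 3, Gamma), (Xia, 24, Alpha), (Zed, 10, Vega), (Zed, 19, Atlas)}
Difference: {(Ada, 5, Helix), (Dee, 24, Vega), (Fay, 14, Orion), (Gus, 16, Echo), (Jo, 5, Lyra), (Kim, 17, Beta), (Pat, 23, Echo), (Quin, 13, Atlas), (Uma, 38, Helix), (Xia, 24, Alpha), (Zed, 10, Vega)} with {(Bo, 12, Alpha), (Fay, 14, Orion), (Ned, 31, Nova), (Pat, 23, Echo), (Rae, 2, Zephyr), (Rae, 29, Delta), (Sam, 8, Zephyr), (Vic, 3, Gamma), (Xia, 24, Alpha), (Zed, 10, Vega), (Zed, 19, Atlas)} → {(Ada, 5, Helix), (Dee, 24, Vega), (Gus, 16, Echo), (Jo, 5, Lyra), (Kim, 17, Beta), (Quin, 13, Atlas), (Uma, 38, Helix)}
π_{aname, title} gives {(Ada, Helix), (Dee, Vega), (Gus, Echo), (Jo, Lyra), (Kim, Beta), (Quin, Atlas), (Uma, Helix)}.

{(Ada, Helix), (Dee, Vega), (Gus, Echo), (Jo, Lyra), (Kim, Beta), (Quin, Atlas), (Uma, Helix)}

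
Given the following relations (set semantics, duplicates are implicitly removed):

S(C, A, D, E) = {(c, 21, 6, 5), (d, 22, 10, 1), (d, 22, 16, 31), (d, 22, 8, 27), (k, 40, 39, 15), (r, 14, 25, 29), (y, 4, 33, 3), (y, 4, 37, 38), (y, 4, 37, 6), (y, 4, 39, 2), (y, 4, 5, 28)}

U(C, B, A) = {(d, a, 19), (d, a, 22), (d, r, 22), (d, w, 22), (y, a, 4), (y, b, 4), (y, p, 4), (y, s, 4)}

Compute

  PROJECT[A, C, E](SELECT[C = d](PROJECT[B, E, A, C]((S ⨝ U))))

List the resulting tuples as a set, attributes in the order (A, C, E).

{(22, d, 1), (22, d, 27), (22, d, 31)}

Joining S and U on C, A yields {(d, 22, 10, 1, a), (d, 22, 10, 1, r), (d, 22, 10, 1, w), (d, 22, 16, 31, a), (d, 22, 16, 31, r), (d, 22, 16, 31, w), (d, 22, 8, 27, a), (d, 22, 8, 27, r), (d, 22, 8, 27, w), (y, 4, 33, 3, a), (y, 4, 33, 3, b), (y, 4, 33, 3, p), (y, 4, 33, 3, s), (y, 4, 37, 38, a), (y, 4, 37, 38, b), (y, 4, 37, 38, p), (y, 4, 37, 38, s), (y, 4, 37, 6, a), (y, 4, 37, 6, b), (y, 4, 37, 6, p), (y, 4, 37, 6, s), (y, 4, 39, 2, a), (y, 4, 39, 2, b), (y, 4, 39, 2, p), (y, 4, 39, 2, s), (y, 4, 5, 28, a), (y, 4, 5, 28, b), (y, 4, 5, 28, p), (y, 4, 5, 28, s)}.
π_{B, E, A, C} gives {(a, 1, 22, d), (a, 2, 4, y), (a, 27, 22, d), (a, 28, 4, y), (a, 3, 4, y), (a, 31, 22, d), (a, 38, 4, y), (a, 6, 4, y), (b, 2, 4, y), (b, 28, 4, y), (b, 3, 4, y), (b, 38, 4, y), (b, 6, 4, y), (p, 2, 4, y), (p, 28, 4, y), (p, 3, 4, y), (p, 38, 4, y), (p, 6, 4, y), (r, 1, 22, d), (r, 27, 22, d), (r, 31, 22, d), (s, 2, 4, y), (s, 28, 4, y), (s, 3, 4, y), (s, 38, 4, y), (s, 6, 4, y), (w, 1, 22, d), (w, 27, 22, d), (w, 31, 22, d)}.
σ[C = d]: keep tuples satisfying C = d → {(a, 1, 22, d), (a, 27, 22, d), (a, 31, 22, d), (r, 1, 22, d), (r, 27, 22, d), (r, 31, 22, d), (w, 1, 22, d), (w, 27, 22, d), (w, 31, 22, d)}
π_{A, C, E} gives {(22, d, 1), (22, d, 27), (22, d, 31)} (6 duplicate(s) eliminated).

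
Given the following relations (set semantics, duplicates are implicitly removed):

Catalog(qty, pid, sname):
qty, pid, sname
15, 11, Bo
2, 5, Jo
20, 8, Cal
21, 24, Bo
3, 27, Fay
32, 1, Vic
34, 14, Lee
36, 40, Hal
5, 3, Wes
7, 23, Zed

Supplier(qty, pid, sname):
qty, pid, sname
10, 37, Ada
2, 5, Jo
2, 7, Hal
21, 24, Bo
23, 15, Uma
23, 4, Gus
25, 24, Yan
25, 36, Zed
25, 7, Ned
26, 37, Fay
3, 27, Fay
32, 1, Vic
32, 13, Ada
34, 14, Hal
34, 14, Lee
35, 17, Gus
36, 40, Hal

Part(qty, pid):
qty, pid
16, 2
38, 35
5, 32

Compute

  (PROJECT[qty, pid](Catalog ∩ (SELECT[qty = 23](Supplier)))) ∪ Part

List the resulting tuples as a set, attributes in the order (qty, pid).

Selection qty = 23: {(23, 15, Uma), (23, 4, Gus)}
Taking the intersection: {}
π_{qty, pid} gives {}.
Taking the union: {(16, 2), (38, 35), (5, 32)}

{(16, 2), (38, 35), (5, 32)}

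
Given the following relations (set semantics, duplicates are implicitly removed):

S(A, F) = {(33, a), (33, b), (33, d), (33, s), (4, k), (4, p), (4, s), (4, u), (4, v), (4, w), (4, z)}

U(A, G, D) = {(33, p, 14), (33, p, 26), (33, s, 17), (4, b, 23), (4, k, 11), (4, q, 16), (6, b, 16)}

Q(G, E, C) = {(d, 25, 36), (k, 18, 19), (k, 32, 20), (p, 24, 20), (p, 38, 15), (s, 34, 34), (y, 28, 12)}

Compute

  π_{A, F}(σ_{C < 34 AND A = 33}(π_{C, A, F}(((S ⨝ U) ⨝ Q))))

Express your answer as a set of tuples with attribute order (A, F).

Natural join on A: {(33, a, p, 14), (33, a, p, 26), (33, a, s, 17), (33, b, p, 14), (33, b, p, 26), (33, b, s, 17), (33, d, p, 14), (33, d, p, 26), (33, d, s, 17), (33, s, p, 14), (33, s, p, 26), (33, s, s, 17), (4, k, b, 23), (4, k, k, 11), (4, k, q, 16), (4, p, b, 23), (4, p, k, 11), (4, p, q, 16), (4, s, b, 23), (4, s, k, 11), (4, s, q, 16), (4, u, b, 23), (4, u, k, 11), (4, u, q, 16), (4, v, b, 23), (4, v, k, 11), (4, v, q, 16), (4, w, b, 23), (4, w, k, 11), (4, w, q, 16), (4, z, b, 23), (4, z, k, 11), (4, z, q, 16)}
Natural join on G: {(33, a, p, 14, 24, 20), (33, a, p, 14, 38, 15), (33, a, p, 26, 24, 20), (33, a, p, 26, 38, 15), (33, a, s, 17, 34, 34), (33, b, p, 14, 24, 20), (33, b, p, 14, 38, 15), (33, b, p, 26, 24, 20), (33, b, p, 26, 38, 15), (33, b, s, 17, 34, 34), (33, d, p, 14, 24, 20), (33, d, p, 14, 38, 15), (33, d, p, 26, 24, 20), (33, d, p, 26, 38, 15), (33, d, s, 17, 34, 34), (33, s, p, 14, 24, 20), (33, s, p, 14, 38, 15), (33, s, p, 26, 24, 20), (33, s, p, 26, 38, 15), (33, s, s, 17, 34, 34), (4, k, k, 11, 18, 19), (4, k, k, 11, 32, 20), (4, p, k, 11, 18, 19), (4, p, k, 11, 32, 20), (4, s, k, 11, 18, 19), (4, s, k, 11, 32, 20), (4, u, k, 11, 18, 19), (4, u, k, 11, 32, 20), (4, v, k, 11, 18, 19), (4, v, k, 11, 32, 20), (4, w, k, 11, 18, 19), (4, w, k, 11, 32, 20), (4, z, k, 11, 18, 19), (4, z, k, 11, 32, 20)}
π_{C, A, F} gives {(15, 33, a), (15, 33, b), (15, 33, d), (15, 33, s), (19, 4, k), (19, 4, p), (19, 4, s), (19, 4, u), (19, 4, v), (19, 4, w), (19, 4, z), (20, 33, a), (20, 33, b), (20, 33, d), (20, 33, s), (20, 4, k), (20, 4, p), (20, 4, s), (20, 4, u), (20, 4, v), (20, 4, w), (20, 4, z), (34, 33, a), (34, 33, b), (34, 33, d), (34, 33, s)} (8 duplicate(s) eliminated).
Apply σ_{C < 34 AND A = 33}; surviving tuples: {(15, 33, a), (15, 33, b), (15, 33, d), (15, 33, s), (20, 33, a), (20, 33, b), (20, 33, d), (20, 33, s)}
π_{A, F} gives {(33, a), (33, b), (33, d), (33, s)} (4 duplicate(s) eliminated).

{(33, a), (33, b), (33, d), (33, s)}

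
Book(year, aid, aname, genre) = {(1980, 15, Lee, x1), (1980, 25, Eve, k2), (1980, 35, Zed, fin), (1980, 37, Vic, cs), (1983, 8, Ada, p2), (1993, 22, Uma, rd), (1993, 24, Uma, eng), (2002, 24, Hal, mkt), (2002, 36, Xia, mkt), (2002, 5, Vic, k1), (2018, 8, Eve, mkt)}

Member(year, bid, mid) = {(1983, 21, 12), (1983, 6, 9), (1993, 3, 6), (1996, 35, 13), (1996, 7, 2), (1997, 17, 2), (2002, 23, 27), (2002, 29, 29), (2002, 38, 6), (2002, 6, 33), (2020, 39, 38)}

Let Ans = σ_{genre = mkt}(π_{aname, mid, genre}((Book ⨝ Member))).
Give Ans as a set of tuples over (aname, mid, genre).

Joining Book and Member on year yields {(1983, 8, Ada, p2, 21, 12), (1983, 8, Ada, p2, 6, 9), (1993, 22, Uma, rd, 3, 6), (1993, 24, Uma, eng, 3, 6), (2002, 24, Hal, mkt, 23, 27), (2002, 24, Hal, mkt, 29, 29), (2002, 24, Hal, mkt, 38, 6), (2002, 24, Hal, mkt, 6, 33), (2002, 36, Xia, mkt, 23, 27), (2002, 36, Xia, mkt, 29, 29), (2002, 36, Xia, mkt, 38, 6), (2002, 36, Xia, mkt, 6, 33), (2002, 5, Vic, k1, 23, 27), (2002, 5, Vic, k1, 29, 29), (2002, 5, Vic, k1, 38, 6), (2002, 5, Vic, k1, 6, 33)}.
Keep only column(s) aname, mid, genre: {(Ada, 12, p2), (Ada, 9, p2), (Hal, 27, mkt), (Hal, 29, mkt), (Hal, 33, mkt), (Hal, 6, mkt), (Uma, 6, eng), (Uma, 6, rd), (Vic, 27, k1), (Vic, 29, k1), (Vic, 33, k1), (Vic, 6, k1), (Xia, 27, mkt), (Xia, 29, mkt), (Xia, 33, mkt), (Xia, 6, mkt)}
Selection genre = mkt: {(Hal, 27, mkt), (Hal, 29, mkt), (Hal, 33, mkt), (Hal, 6, mkt), (Xia, 27, mkt), (Xia, 29, mkt), (Xia, 33, mkt), (Xia, 6, mkt)}

{(Hal, 27, mkt), (Hal, 29, mkt), (Hal, 33, mkt), (Hal, 6, mkt), (Xia, 27, mkt), (Xia, 29, mkt), (Xia, 33, mkt), (Xia, 6, mkt)}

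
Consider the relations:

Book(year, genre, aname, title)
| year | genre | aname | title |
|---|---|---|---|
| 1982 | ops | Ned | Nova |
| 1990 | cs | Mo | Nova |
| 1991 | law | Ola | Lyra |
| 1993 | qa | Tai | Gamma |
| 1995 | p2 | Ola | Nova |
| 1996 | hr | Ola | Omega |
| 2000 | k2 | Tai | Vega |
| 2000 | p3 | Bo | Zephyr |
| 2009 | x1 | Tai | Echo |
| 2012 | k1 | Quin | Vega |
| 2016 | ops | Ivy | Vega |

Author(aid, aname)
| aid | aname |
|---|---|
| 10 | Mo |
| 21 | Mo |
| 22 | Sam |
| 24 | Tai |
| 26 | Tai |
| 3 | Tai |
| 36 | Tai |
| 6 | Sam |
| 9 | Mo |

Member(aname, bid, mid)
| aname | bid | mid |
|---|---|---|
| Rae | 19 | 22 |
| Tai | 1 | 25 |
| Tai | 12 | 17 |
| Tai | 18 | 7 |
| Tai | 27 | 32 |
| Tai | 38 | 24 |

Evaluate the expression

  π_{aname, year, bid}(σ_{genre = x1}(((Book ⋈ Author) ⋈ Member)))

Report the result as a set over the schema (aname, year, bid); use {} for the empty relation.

Book ⋈ Author (natural join on aname): {(1990, cs, Mo, Nova, 10), (1990, cs, Mo, Nova, 21), (1990, cs, Mo, Nova, 9), (1993, qa, Tai, Gamma, 24), (1993, qa, Tai, Gamma, 26), (1993, qa, Tai, Gamma, 3), (1993, qa, Tai, Gamma, 36), (2000, k2, Tai, Vega, 24), (2000, k2, Tai, Vega, 26), (2000, k2, Tai, Vega, 3), (2000, k2, Tai, Vega, 36), (2009, x1, Tai, Echo, 24), (2009, x1, Tai, Echo, 26), (2009, x1, Tai, Echo, 3), (2009, x1, Tai, Echo, 36)}
(Book ⋈ Author) ⋈ Member (natural join on aname): {(1993, qa, Tai, Gamma, 24, 1, 25), (1993, qa, Tai, Gamma, 24, 12, 17), (1993, qa, Tai, Gamma, 24, 18, 7), (1993, qa, Tai, Gamma, 24, 27, 32), (1993, qa, Tai, Gamma, 24, 38, 24), (1993, qa, Tai, Gamma, 26, 1, 25), (1993, qa, Tai, Gamma, 26, 12, 17), (1993, qa, Tai, Gamma, 26, 18, 7), (1993, qa, Tai, Gamma, 26, 27, 32), (1993, qa, Tai, Gamma, 26, 38, 24), (1993, qa, Tai, Gamma, 3, 1, 25), (1993, qa, Tai, Gamma, 3, 12, 17), (1993, qa, Tai, Gamma, 3, 18, 7), (1993, qa, Tai, Gamma, 3, 27, 32), (1993, qa, Tai, Gamma, 3, 38, 24), (1993, qa, Tai, Gamma, 36, 1, 25), (1993, qa, Tai, Gamma, 36, 12, 17), (1993, qa, Tai, Gamma, 36, 18, 7), (1993, qa, Tai, Gamma, 36, 27, 32), (1993, qa, Tai, Gamma, 36, 38, 24), (2000, k2, Tai, Vega, 24, 1, 25), (2000, k2, Tai, Vega, 24, 12, 17), (2000, k2, Tai, Vega, 24, 18, 7), (2000, k2, Tai, Vega, 24, 27, 32), (2000, k2, Tai, Vega, 24, 38, 24), (2000, k2, Tai, Vega, 26, 1, 25), (2000, k2, Tai, Vega, 26, 12, 17), (2000, k2, Tai, Vega, 26, 18, 7), (2000, k2, Tai, Vega, 26, 27, 32), (2000, k2, Tai, Vega, 26, 38, 24), (2000, k2, Tai, Vega, 3, 1, 25), (2000, k2, Tai, Vega, 3, 12, 17), (2000, k2, Tai, Vega, 3, 18, 7), (2000, k2, Tai, Vega, 3, 27, 32), (2000, k2, Tai, Vega, 3, 38, 24), (2000, k2, Tai, Vega, 36, 1, 25), (2000, k2, Tai, Vega, 36, 12, 17), (2000, k2, Tai, Vega, 36, 18, 7), (2000, k2, Tai, Vega, 36, 27, 32), (2000, k2, Tai, Vega, 36, 38, 24), (2009, x1, Tai, Echo, 24, 1, 25), (2009, x1, Tai, Echo, 24, 12, 17), (2009, x1, Tai, Echo, 24, 18, 7), (2009, x1, Tai, Echo, 24, 27, 32), (2009, x1, Tai, Echo, 24, 38, 24), (2009, x1, Tai, Echo, 26, 1, 25), (2009, x1, Tai, Echo, 26, 12, 17), (2009, x1, Tai, Echo, 26, 18, 7), (2009, x1, Tai, Echo, 26, 27, 32), (2009, x1, Tai, Echo, 26, 38, 24), (2009, x1, Tai, Echo, 3, 1, 25), (2009, x1, Tai, Echo, 3, 12, 17), (2009, x1, Tai, Echo, 3, 18, 7), (2009, x1, Tai, Echo, 3, 27, 32), (2009, x1, Tai, Echo, 3, 38, 24), (2009, x1, Tai, Echo, 36, 1, 25), (2009, x1, Tai, Echo, 36, 12, 17), (2009, x1, Tai, Echo, 36, 18, 7), (2009, x1, Tai, Echo, 36, 27, 32), (2009, x1, Tai, Echo, 36, 38, 24)}
σ[genre = x1]: keep tuples satisfying genre = x1 → {(2009, x1, Tai, Echo, 24, 1, 25), (2009, x1, Tai, Echo, 24, 12, 17), (2009, x1, Tai, Echo, 24, 18, 7), (2009, x1, Tai, Echo, 24, 27, 32), (2009, x1, Tai, Echo, 24, 38, 24), (2009, x1, Tai, Echo, 26, 1, 25), (2009, x1, Tai, Echo, 26, 12, 17), (2009, x1, Tai, Echo, 26, 18, 7), (2009, x1, Tai, Echo, 26, 27, 32), (2009, x1, Tai, Echo, 26, 38, 24), (2009, x1, Tai, Echo, 3, 1, 25), (2009, x1, Tai, Echo, 3, 12, 17), (2009, x1, Tai, Echo, 3, 18, 7), (2009, x1, Tai, Echo, 3, 27, 32), (2009, x1, Tai, Echo, 3, 38, 24), (2009, x1, Tai, Echo, 36, 1, 25), (2009, x1, Tai, Echo, 36, 12, 17), (2009, x1, Tai, Echo, 36, 18, 7), (2009, x1, Tai, Echo, 36, 27, 32), (2009, x1, Tai, Echo, 36, 38, 24)}
Projecting to aname, year, bid (15 duplicate(s) eliminated): {(Tai, 2009, 1), (Tai, 2009, 12), (Tai, 2009, 18), (Tai, 2009, 27), (Tai, 2009, 38)}

{(Tai, 2009, 1), (Tai, 2009, 12), (Tai, 2009, 18), (Tai, 2009, 27), (Tai, 2009, 38)}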